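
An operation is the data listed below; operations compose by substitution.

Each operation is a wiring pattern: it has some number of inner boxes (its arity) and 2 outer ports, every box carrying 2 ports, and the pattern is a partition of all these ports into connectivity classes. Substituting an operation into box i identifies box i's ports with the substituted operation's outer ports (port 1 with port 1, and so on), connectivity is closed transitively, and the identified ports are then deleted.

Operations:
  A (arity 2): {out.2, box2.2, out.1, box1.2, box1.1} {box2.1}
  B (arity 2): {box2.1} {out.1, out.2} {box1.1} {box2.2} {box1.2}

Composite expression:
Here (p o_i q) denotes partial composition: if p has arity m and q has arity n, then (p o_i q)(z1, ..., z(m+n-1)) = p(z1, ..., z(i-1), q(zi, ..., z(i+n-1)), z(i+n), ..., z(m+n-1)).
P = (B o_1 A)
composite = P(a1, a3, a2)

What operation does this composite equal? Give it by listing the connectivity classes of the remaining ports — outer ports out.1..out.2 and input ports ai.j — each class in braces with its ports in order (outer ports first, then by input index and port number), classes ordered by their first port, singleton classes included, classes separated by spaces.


{out.1, out.2} {a1.1, a1.2, a3.2} {a2.1} {a2.2} {a3.1}

Treat the ports identified at B as solder joints: merge, then drop.
composing A on (a1, a3), with out.j its own outer ports: {out.1, out.2, a1.1, a1.2, a3.2} {a3.1}
composing B on (a1, a3, a2), with out.j its own outer ports: {out.1, out.2} {a1.1, a1.2, a3.2} {a2.1} {a2.2} {a3.1}


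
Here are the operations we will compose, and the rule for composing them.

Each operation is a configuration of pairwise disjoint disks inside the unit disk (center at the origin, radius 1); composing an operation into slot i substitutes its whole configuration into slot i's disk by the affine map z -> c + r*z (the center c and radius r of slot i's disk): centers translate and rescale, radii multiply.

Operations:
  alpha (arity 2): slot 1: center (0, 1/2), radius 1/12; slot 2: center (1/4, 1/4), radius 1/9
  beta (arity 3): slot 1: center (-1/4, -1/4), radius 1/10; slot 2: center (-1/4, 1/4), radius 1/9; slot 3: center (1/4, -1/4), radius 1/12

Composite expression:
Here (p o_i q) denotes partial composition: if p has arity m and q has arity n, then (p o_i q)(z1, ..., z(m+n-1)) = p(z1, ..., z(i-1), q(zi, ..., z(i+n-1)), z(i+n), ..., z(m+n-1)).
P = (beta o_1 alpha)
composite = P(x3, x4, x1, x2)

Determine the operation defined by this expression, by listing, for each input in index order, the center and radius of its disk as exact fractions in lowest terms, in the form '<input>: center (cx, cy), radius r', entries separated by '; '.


Affine substitution under beta: radii multiply and x-centers shift.
x3 passes through 2 substitutions, ending at center (-1/4, -1/5), radius 1/120
x4 passes through 2 substitutions, ending at center (-9/40, -9/40), radius 1/90
x1 passes through 1 substitution, ending at center (-1/4, 1/4), radius 1/9
x2 passes through 1 substitution, ending at center (1/4, -1/4), radius 1/12

x1: center (-1/4, 1/4), radius 1/9; x2: center (1/4, -1/4), radius 1/12; x3: center (-1/4, -1/5), radius 1/120; x4: center (-9/40, -9/40), radius 1/90


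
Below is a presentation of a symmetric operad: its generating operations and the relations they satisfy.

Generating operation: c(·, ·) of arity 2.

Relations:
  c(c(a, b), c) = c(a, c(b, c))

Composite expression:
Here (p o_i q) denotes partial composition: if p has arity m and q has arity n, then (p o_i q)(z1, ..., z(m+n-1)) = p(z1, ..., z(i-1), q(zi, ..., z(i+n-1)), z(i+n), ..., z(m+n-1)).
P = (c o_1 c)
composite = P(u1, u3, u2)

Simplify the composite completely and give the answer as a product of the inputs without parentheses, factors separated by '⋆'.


u1 ⋆ u3 ⋆ u2


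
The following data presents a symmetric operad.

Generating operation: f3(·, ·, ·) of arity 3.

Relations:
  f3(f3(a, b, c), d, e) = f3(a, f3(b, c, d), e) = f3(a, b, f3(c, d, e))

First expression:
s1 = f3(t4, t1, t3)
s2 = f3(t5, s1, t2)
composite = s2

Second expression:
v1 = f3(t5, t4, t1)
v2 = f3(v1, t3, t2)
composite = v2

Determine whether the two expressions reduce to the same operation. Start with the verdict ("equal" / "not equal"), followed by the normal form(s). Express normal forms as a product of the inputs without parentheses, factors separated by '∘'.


equal: each reduces to t5 ∘ t4 ∘ t1 ∘ t3 ∘ t2

The first expression, normalized: t5 ∘ t4 ∘ t1 ∘ t3 ∘ t2
The second expression, normalized: t5 ∘ t4 ∘ t1 ∘ t3 ∘ t2
The normal forms match — equal.


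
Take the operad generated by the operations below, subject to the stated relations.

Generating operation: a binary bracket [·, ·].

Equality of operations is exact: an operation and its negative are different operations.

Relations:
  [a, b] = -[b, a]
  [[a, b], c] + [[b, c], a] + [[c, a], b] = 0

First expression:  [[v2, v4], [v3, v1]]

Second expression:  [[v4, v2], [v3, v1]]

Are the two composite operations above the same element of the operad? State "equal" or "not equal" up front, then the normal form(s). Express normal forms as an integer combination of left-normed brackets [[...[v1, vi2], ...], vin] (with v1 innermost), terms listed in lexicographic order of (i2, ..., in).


The first expression reduces to [[[v1, v3], v2], v4] - [[[v1, v3], v4], v2]
The second expression reduces to -[[[v1, v3], v2], v4] + [[[v1, v3], v4], v2]
They disagree, so not equal.

not equal; the first gives [[[v1, v3], v2], v4] - [[[v1, v3], v4], v2] and the second -[[[v1, v3], v2], v4] + [[[v1, v3], v4], v2]


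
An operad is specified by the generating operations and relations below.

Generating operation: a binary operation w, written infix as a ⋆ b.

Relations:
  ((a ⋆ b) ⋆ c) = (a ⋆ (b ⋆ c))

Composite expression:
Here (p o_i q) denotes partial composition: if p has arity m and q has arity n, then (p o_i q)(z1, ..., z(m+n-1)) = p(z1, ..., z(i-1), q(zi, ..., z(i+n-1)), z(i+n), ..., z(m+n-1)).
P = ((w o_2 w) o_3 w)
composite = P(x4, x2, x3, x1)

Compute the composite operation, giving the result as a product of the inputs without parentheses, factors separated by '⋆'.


x4 ⋆ x2 ⋆ x3 ⋆ x1

Key point: w is associative — brackets drop, the x-order remains.
(x3 ⋆ x1) linearizes to x3 ⋆ x1
(x2 ⋆ (x3 ⋆ x1)) linearizes to x2 ⋆ x3 ⋆ x1
(x4 ⋆ (x2 ⋆ (x3 ⋆ x1))) linearizes to x4 ⋆ x2 ⋆ x3 ⋆ x1


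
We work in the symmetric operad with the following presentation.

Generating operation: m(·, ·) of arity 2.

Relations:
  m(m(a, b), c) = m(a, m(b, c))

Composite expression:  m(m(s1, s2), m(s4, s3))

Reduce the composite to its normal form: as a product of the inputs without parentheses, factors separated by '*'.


s1 * s2 * s4 * s3

All parenthesizations of m agree; list the s-inputs left to right.
m(s1, s2) linearizes to s1 * s2
m(s4, s3) linearizes to s4 * s3
m(m(s1, s2), m(s4, s3)) linearizes to s1 * s2 * s4 * s3


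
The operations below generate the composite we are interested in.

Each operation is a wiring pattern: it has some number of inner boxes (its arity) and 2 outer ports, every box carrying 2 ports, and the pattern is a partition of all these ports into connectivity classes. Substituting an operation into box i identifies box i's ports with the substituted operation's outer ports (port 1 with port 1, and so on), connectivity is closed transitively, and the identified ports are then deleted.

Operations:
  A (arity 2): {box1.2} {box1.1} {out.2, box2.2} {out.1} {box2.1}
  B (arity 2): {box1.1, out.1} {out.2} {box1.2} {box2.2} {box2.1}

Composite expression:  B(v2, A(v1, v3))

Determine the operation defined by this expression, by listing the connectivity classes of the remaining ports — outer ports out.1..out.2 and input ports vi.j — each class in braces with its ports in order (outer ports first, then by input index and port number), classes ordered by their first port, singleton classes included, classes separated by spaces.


Connectivity passes through glued B-boundaries; trace each wire chain.
through A, on inputs (v1, v3): {out.1} {out.2, v3.2} {v1.1} {v1.2} {v3.1} (out.j = stage outer ports)
through B, on inputs (v2, v1, v3): {out.1, v2.1} {out.2} {v1.1} {v1.2} {v2.2} {v3.1} {v3.2} (out.j = stage outer ports)

{out.1, v2.1} {out.2} {v1.1} {v1.2} {v2.2} {v3.1} {v3.2}


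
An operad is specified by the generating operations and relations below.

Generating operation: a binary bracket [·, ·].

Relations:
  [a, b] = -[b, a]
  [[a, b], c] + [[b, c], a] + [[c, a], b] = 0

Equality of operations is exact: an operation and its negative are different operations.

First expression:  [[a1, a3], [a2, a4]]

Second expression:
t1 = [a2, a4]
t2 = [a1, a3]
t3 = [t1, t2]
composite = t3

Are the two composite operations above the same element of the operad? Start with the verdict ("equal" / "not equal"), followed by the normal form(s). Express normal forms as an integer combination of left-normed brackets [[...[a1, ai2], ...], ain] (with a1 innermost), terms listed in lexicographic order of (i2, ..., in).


Normal form of the first expression: [[[a1, a3], a2], a4] - [[[a1, a3], a4], a2]
Normal form of the second expression: -[[[a1, a3], a2], a4] + [[[a1, a3], a4], a2]
Different reductions; not equal.

not equal: they reduce to [[[a1, a3], a2], a4] - [[[a1, a3], a4], a2] and -[[[a1, a3], a2], a4] + [[[a1, a3], a4], a2]


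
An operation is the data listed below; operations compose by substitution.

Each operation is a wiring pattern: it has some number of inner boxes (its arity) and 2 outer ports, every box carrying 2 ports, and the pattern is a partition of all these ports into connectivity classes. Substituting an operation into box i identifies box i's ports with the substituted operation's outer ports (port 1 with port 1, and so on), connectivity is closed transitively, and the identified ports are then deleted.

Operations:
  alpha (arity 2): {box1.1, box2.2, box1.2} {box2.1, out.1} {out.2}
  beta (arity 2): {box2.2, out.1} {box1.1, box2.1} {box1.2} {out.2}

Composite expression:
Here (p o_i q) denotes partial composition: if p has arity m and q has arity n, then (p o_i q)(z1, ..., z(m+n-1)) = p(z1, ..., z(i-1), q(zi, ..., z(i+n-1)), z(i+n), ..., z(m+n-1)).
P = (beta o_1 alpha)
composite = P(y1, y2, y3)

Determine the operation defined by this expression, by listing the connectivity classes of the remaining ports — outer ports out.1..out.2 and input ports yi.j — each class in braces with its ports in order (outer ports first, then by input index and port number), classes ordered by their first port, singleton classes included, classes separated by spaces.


{out.1, y3.2} {out.2} {y1.1, y1.2, y2.2} {y2.1, y3.1}

Two ports join when wires chain via beta-identified ports.
the subtree at alpha composes to {out.1, y2.1} {out.2} {y1.1, y1.2, y2.2} on (y1, y2); out.j = own outer ports
the subtree at beta composes to {out.1, y3.2} {out.2} {y1.1, y1.2, y2.2} {y2.1, y3.1} on (y1, y2, y3); out.j = own outer ports


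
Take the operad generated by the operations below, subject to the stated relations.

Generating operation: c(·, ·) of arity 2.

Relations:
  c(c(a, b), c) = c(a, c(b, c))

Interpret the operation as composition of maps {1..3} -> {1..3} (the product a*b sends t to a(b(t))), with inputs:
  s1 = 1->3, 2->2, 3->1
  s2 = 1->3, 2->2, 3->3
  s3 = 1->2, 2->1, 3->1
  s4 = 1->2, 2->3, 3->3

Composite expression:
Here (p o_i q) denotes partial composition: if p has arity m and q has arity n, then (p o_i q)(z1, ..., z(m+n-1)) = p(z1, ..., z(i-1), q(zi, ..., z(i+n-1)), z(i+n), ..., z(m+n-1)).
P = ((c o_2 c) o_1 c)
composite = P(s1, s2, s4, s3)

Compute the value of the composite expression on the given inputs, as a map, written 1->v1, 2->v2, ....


1->1, 2->2, 3->2


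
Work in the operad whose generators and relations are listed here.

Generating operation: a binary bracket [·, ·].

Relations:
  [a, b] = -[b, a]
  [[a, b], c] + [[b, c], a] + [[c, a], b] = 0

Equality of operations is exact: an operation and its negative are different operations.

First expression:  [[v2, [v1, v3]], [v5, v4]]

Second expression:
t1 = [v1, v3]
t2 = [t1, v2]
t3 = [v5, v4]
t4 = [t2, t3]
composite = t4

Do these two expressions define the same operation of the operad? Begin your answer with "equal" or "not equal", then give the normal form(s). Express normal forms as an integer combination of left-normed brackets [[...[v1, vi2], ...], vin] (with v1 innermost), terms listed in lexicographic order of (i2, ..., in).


In normal form, the first expression is [[[[v1, v3], v2], v4], v5] - [[[[v1, v3], v2], v5], v4]
In normal form, the second expression is -[[[[v1, v3], v2], v4], v5] + [[[[v1, v3], v2], v5], v4]
Distinct normal forms: not equal.

not equal; the first gives [[[[v1, v3], v2], v4], v5] - [[[[v1, v3], v2], v5], v4] and the second -[[[[v1, v3], v2], v4], v5] + [[[[v1, v3], v2], v5], v4]


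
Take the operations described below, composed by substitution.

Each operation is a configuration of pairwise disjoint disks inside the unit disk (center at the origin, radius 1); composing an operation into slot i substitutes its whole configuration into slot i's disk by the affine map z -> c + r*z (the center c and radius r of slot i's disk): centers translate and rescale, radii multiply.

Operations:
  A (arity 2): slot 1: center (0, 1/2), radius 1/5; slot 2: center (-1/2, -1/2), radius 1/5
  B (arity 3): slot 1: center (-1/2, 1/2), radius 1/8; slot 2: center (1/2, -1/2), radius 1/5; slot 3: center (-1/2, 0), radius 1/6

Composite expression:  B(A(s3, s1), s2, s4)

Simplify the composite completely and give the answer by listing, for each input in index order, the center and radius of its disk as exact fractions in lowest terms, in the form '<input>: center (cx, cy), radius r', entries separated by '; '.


s1: center (-9/16, 7/16), radius 1/40; s2: center (1/2, -1/2), radius 1/5; s3: center (-1/2, 9/16), radius 1/40; s4: center (-1/2, 0), radius 1/6


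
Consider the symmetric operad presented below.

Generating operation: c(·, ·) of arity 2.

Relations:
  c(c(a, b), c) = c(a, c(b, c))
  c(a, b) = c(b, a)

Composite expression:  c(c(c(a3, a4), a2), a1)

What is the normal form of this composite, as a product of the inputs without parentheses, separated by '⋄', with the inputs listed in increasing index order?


Reordering under c is free, so list the a-inputs canonically.
c(a3, a4) collapses to a3 ⋄ a4
c(c(a3, a4), a2) collapses to a3 ⋄ a4 ⋄ a2
c(c(c(a3, a4), a2), a1) collapses to a3 ⋄ a4 ⋄ a2 ⋄ a1
sorting the factors by input index: a1 ⋄ a2 ⋄ a3 ⋄ a4

a1 ⋄ a2 ⋄ a3 ⋄ a4


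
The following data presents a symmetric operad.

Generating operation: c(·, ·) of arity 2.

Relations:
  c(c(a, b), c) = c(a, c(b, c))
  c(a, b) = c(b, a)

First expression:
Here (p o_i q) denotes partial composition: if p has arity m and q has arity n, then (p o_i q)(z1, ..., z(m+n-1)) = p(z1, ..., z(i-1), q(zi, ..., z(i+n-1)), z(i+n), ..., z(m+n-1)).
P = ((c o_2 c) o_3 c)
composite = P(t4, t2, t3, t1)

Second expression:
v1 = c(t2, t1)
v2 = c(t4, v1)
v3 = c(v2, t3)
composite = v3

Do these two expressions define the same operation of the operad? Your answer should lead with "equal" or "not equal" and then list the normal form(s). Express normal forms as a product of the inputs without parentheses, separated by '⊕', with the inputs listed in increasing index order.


equal — both sides give t1 ⊕ t2 ⊕ t3 ⊕ t4


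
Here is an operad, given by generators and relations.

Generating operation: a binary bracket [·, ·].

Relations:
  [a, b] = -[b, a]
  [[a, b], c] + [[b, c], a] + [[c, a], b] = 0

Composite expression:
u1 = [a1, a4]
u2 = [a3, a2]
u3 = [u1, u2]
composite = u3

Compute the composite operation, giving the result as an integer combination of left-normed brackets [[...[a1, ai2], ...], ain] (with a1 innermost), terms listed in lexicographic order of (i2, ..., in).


-[[[a1, a4], a2], a3] + [[[a1, a4], a3], a2]

Skip Jacobi rewriting: expand, keep a1-initial words, read off terms.
Composite bracket: [[a1, a4], [a3, a2]]
Each bracket splits as ab - ba, giving 8 signed words (2^3 = 8).
Coefficients come from the a1-initial words:
  the word a1a4a2a3 carries sign -1 and contributes -[[[a1, a4], a2], a3]
  the word a1a4a3a2 carries sign +1 and contributes +[[[a1, a4], a3], a2]


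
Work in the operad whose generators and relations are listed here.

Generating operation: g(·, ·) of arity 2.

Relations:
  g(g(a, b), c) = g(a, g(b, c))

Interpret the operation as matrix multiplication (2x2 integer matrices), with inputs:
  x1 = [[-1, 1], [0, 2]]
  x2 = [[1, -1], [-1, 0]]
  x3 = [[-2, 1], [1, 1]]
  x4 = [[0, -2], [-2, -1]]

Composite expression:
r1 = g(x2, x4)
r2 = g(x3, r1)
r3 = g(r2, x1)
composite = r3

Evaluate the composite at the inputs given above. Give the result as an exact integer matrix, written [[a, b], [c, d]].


[[4, 4], [-2, 4]]

g(x2, x4) = [[2, -1], [0, 2]]
g(x3, g(x2, x4)) = [[-4, 4], [2, 1]]
g(g(x3, g(x2, x4)), x1) = [[4, 4], [-2, 4]]


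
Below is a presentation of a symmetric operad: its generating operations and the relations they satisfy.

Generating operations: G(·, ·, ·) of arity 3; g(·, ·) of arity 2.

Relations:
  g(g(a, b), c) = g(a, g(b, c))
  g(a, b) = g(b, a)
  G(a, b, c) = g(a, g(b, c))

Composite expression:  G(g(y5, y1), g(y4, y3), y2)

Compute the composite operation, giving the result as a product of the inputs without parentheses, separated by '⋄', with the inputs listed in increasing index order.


y1 ⋄ y2 ⋄ y3 ⋄ y4 ⋄ y5


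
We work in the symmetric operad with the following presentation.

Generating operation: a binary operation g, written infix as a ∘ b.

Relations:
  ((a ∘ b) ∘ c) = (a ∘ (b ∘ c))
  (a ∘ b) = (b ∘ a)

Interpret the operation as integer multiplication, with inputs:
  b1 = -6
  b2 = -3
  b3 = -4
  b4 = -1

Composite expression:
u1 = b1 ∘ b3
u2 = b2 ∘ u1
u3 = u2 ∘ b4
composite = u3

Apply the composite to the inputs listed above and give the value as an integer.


72

(b1 ∘ b3) = 24
(b2 ∘ (b1 ∘ b3)) = -72
((b2 ∘ (b1 ∘ b3)) ∘ b4) = 72


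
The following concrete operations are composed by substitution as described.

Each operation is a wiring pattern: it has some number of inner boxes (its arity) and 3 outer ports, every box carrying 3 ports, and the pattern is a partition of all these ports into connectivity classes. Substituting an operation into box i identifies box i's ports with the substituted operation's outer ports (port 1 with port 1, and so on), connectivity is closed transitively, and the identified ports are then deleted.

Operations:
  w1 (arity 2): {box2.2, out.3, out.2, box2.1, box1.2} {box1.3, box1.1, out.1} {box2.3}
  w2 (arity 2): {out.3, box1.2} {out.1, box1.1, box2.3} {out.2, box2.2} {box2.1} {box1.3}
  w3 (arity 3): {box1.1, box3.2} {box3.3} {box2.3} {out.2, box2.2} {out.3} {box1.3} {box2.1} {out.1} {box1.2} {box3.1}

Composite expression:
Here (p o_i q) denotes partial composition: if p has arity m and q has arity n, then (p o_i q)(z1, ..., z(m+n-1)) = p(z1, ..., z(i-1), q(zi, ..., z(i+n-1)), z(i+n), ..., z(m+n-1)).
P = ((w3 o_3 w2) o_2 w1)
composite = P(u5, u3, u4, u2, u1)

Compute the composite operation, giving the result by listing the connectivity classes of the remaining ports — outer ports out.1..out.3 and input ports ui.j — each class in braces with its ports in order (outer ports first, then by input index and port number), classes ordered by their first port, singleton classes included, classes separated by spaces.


{out.1} {out.2, u3.2, u4.1, u4.2} {out.3} {u1.1} {u1.2, u5.1} {u1.3, u2.1} {u2.2} {u2.3} {u3.1, u3.3} {u4.3} {u5.2} {u5.3}

Substituting into w3 glues patterns; closure does the rest.
stage w1: inputs (u3, u4), connectivity {out.1, u3.1, u3.3} {out.2, out.3, u3.2, u4.1, u4.2} {u4.3}, out.j its boundary
stage w2: inputs (u2, u1), connectivity {out.1, u1.3, u2.1} {out.2, u1.2} {out.3, u2.2} {u1.1} {u2.3}, out.j its boundary
stage w3: inputs (u5, u3, u4, u2, u1), connectivity {out.1} {out.2, u3.2, u4.1, u4.2} {out.3} {u1.1} {u1.2, u5.1} {u1.3, u2.1} {u2.2} {u2.3} {u3.1, u3.3} {u4.3} {u5.2} {u5.3}, out.j its boundary


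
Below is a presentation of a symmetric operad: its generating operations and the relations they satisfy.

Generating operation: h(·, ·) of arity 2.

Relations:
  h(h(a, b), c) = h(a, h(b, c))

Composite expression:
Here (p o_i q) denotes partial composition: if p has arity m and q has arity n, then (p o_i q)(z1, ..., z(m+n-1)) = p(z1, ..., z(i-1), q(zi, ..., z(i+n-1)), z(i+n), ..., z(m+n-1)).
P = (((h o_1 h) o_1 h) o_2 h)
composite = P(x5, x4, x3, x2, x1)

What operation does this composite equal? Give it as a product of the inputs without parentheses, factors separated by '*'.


x5 * x4 * x3 * x2 * x1

Key point: h is associative — brackets drop, the x-order remains.
h(x4, x3) spells out as x4 * x3
h(x5, h(x4, x3)) spells out as x5 * x4 * x3
h(h(x5, h(x4, x3)), x2) spells out as x5 * x4 * x3 * x2
h(h(h(x5, h(x4, x3)), x2), x1) spells out as x5 * x4 * x3 * x2 * x1


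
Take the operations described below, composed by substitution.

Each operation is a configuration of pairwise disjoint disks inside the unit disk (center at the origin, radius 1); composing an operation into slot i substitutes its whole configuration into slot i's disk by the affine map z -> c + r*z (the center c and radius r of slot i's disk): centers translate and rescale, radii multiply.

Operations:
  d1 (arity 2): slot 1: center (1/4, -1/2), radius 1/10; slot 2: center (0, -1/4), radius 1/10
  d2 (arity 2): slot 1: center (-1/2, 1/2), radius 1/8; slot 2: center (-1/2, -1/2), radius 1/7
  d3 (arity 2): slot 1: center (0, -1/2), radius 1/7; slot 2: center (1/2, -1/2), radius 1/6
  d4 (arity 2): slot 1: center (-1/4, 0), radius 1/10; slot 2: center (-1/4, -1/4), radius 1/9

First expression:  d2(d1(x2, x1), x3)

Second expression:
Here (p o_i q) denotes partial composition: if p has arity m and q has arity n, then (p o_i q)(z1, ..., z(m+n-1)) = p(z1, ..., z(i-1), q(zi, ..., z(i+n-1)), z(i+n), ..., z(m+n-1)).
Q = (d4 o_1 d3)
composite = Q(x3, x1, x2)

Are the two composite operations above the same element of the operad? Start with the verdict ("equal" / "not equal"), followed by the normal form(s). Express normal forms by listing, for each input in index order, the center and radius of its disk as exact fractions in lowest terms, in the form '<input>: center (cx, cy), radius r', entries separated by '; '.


not equal; the first gives x1: center (-1/2, 15/32), radius 1/80; x2: center (-15/32, 7/16), radius 1/80; x3: center (-1/2, -1/2), radius 1/7 and the second x1: center (-1/5, -1/20), radius 1/60; x2: center (-1/4, -1/4), radius 1/9; x3: center (-1/4, -1/20), radius 1/70

In normal form, the first expression is x1: center (-1/2, 15/32), radius 1/80; x2: center (-15/32, 7/16), radius 1/80; x3: center (-1/2, -1/2), radius 1/7
In normal form, the second expression is x1: center (-1/5, -1/20), radius 1/60; x2: center (-1/4, -1/4), radius 1/9; x3: center (-1/4, -1/20), radius 1/70
The normal forms differ: not equal.


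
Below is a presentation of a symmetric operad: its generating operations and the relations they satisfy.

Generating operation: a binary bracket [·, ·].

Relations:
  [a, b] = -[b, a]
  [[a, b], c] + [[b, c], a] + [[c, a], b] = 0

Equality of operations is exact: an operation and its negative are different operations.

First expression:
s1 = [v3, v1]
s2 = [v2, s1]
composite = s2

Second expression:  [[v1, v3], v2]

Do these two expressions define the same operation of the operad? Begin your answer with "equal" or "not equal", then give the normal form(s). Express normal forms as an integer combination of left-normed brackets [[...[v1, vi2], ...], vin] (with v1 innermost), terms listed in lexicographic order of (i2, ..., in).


equal; both compose to [[v1, v3], v2]

The first composite normalizes to [[v1, v3], v2]
The second composite normalizes to [[v1, v3], v2]
One common form — equal.


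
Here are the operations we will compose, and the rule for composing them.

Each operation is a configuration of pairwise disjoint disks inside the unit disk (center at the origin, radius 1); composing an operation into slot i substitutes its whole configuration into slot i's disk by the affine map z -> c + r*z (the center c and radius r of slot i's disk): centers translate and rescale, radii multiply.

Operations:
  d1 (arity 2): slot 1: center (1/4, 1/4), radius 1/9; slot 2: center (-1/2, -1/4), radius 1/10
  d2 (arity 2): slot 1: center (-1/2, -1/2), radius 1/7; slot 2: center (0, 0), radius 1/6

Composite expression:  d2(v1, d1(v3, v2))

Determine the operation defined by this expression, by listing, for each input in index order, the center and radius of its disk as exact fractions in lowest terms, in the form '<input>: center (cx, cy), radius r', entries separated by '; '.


v1: center (-1/2, -1/2), radius 1/7; v2: center (-1/12, -1/24), radius 1/60; v3: center (1/24, 1/24), radius 1/54

Nesting under d2 composes maps z -> c + r*z down each v-path.
input v1: applying the 1 nested substitution gives center (-1/2, -1/2), radius 1/7
input v3: applying the 2 nested substitutions gives center (1/24, 1/24), radius 1/54
input v2: applying the 2 nested substitutions gives center (-1/12, -1/24), radius 1/60


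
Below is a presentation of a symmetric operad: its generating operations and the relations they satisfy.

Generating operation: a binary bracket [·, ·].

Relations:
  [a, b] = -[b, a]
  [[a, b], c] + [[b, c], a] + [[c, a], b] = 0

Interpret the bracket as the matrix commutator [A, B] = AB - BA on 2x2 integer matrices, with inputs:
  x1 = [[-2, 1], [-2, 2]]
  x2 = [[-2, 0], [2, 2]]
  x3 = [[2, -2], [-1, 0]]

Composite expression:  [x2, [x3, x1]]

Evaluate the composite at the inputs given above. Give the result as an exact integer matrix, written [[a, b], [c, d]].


[[12, 24], [52, -12]]

[x3, x1] = [[5, -6], [8, -5]]
[x2, [x3, x1]] = [[12, 24], [52, -12]]


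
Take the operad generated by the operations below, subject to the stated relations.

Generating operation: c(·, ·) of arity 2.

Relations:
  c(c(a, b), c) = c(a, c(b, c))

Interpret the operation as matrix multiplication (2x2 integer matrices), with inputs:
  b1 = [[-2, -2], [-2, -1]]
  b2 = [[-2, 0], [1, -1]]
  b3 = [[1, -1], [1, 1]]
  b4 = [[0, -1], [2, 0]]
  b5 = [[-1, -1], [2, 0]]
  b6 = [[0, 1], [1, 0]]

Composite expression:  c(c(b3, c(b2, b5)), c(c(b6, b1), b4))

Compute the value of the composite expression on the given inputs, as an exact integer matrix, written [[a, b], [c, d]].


c(b2, b5) = [[2, 2], [-3, -1]]
c(b3, c(b2, b5)) = [[5, 3], [-1, 1]]
c(b6, b1) = [[-2, -1], [-2, -2]]
c(c(b6, b1), b4) = [[-2, 2], [-4, 2]]
c(c(b3, c(b2, b5)), c(c(b6, b1), b4)) = [[-22, 16], [-2, 0]]

[[-22, 16], [-2, 0]]


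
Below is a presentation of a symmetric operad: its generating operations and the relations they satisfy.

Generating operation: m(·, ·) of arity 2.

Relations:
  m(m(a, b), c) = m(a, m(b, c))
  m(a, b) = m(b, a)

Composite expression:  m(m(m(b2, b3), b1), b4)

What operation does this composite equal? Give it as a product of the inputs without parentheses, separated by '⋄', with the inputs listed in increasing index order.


b1 ⋄ b2 ⋄ b3 ⋄ b4

Shape and order are irrelevant to m; the b-input set decides.
m(b2, b3) collapses to b2 ⋄ b3
m(m(b2, b3), b1) collapses to b2 ⋄ b3 ⋄ b1
m(m(m(b2, b3), b1), b4) collapses to b2 ⋄ b3 ⋄ b1 ⋄ b4
the factors in increasing index order: b1 ⋄ b2 ⋄ b3 ⋄ b4


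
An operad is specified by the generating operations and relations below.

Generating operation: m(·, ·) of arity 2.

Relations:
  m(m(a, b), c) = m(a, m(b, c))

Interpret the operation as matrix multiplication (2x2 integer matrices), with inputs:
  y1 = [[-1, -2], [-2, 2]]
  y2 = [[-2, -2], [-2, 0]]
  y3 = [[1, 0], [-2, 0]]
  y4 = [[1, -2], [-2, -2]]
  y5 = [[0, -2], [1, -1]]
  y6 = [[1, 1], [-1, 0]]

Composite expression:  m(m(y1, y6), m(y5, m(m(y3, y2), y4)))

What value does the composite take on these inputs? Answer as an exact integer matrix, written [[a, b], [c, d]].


[[2, 8], [-44, -176]]


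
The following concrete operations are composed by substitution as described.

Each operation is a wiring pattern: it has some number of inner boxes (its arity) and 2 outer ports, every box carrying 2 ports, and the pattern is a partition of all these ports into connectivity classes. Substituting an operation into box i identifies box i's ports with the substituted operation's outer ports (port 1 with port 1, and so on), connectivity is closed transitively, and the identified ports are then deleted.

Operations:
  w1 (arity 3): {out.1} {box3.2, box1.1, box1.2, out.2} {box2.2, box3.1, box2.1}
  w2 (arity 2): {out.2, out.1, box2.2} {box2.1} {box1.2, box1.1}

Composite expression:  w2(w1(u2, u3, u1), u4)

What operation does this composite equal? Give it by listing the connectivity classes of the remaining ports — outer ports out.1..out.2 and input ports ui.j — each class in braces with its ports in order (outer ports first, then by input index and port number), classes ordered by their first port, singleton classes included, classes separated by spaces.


Substituting into w2 glues patterns; closure does the rest.
stage w1: inputs (u2, u3, u1), connectivity {out.1} {out.2, u1.2, u2.1, u2.2} {u1.1, u3.1, u3.2}, out.j its boundary
stage w2: inputs (u2, u3, u1, u4), connectivity {out.1, out.2, u4.2} {u1.1, u3.1, u3.2} {u1.2, u2.1, u2.2} {u4.1}, out.j its boundary

{out.1, out.2, u4.2} {u1.1, u3.1, u3.2} {u1.2, u2.1, u2.2} {u4.1}


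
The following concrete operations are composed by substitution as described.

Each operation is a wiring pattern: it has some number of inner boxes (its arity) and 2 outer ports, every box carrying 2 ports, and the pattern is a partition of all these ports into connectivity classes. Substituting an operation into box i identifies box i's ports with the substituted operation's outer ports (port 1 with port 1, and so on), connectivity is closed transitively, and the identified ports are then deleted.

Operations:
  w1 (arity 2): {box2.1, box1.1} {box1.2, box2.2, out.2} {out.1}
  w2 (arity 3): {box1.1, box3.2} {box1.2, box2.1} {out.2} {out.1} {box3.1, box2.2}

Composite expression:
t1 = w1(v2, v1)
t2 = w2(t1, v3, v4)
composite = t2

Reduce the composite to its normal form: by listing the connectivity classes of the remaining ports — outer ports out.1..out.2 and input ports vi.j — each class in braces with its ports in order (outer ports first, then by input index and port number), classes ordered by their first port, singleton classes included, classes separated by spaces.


{out.1} {out.2} {v1.1, v2.1} {v1.2, v2.2, v3.1} {v3.2, v4.1} {v4.2}

Connectivity passes through glued w2-boundaries; trace each wire chain.
composing w1 on (v2, v1), with out.j its own outer ports: {out.1} {out.2, v1.2, v2.2} {v1.1, v2.1}
composing w2 on (v2, v1, v3, v4), with out.j its own outer ports: {out.1} {out.2} {v1.1, v2.1} {v1.2, v2.2, v3.1} {v3.2, v4.1} {v4.2}


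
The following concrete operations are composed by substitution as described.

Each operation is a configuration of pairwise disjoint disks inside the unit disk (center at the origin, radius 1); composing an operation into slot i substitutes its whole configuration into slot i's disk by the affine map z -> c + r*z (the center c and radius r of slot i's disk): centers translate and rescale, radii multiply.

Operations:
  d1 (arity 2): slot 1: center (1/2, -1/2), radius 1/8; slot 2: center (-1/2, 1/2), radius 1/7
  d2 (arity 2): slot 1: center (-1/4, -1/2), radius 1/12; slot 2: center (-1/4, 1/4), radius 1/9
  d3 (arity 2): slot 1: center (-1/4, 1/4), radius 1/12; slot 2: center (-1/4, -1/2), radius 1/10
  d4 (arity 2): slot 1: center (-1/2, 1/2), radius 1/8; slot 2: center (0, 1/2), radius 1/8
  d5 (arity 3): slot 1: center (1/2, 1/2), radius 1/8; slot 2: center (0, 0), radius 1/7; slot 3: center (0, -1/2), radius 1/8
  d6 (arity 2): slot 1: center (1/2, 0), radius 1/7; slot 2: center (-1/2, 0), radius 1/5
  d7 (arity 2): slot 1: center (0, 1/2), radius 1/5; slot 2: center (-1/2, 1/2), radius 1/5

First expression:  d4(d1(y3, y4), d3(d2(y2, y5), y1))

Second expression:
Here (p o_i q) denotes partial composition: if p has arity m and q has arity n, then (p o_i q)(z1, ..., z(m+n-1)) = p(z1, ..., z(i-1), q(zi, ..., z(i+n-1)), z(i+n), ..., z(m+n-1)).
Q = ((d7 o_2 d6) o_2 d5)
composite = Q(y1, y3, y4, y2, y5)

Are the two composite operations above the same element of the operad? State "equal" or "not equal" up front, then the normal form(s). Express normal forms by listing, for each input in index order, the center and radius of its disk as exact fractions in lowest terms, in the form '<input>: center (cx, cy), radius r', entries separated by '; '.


not equal; first: y1: center (-1/32, 7/16), radius 1/80; y2: center (-13/384, 101/192), radius 1/1152; y3: center (-7/16, 7/16), radius 1/64; y4: center (-9/16, 9/16), radius 1/56; y5: center (-13/384, 205/384), radius 1/864; second: y1: center (0, 1/2), radius 1/5; y2: center (-2/5, 17/35), radius 1/280; y3: center (-27/70, 18/35), radius 1/280; y4: center (-2/5, 1/2), radius 1/245; y5: center (-3/5, 1/2), radius 1/25

Reducing the first expression gives y1: center (-1/32, 7/16), radius 1/80; y2: center (-13/384, 101/192), radius 1/1152; y3: center (-7/16, 7/16), radius 1/64; y4: center (-9/16, 9/16), radius 1/56; y5: center (-13/384, 205/384), radius 1/864
Reducing the second expression gives y1: center (0, 1/2), radius 1/5; y2: center (-2/5, 17/35), radius 1/280; y3: center (-27/70, 18/35), radius 1/280; y4: center (-2/5, 1/2), radius 1/245; y5: center (-3/5, 1/2), radius 1/25
Distinct normal forms: not equal.


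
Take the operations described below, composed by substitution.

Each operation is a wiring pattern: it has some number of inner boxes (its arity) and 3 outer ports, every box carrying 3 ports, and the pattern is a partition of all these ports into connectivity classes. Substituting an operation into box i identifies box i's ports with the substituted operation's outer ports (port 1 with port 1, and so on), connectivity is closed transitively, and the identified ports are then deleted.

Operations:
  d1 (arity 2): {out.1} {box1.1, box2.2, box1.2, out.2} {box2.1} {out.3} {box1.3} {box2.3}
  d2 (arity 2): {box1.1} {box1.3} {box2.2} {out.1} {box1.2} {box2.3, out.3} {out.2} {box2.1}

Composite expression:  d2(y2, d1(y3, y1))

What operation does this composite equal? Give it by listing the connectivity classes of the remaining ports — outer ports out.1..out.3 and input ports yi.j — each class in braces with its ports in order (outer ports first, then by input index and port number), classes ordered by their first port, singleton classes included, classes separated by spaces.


{out.1} {out.2} {out.3} {y1.1} {y1.2, y3.1, y3.2} {y1.3} {y2.1} {y2.2} {y2.3} {y3.3}

After gluing at d2, chains via deleted ports link the y-ports.
through d1, on inputs (y3, y1): {out.1} {out.2, y1.2, y3.1, y3.2} {out.3} {y1.1} {y1.3} {y3.3} (out.j = stage outer ports)
through d2, on inputs (y2, y3, y1): {out.1} {out.2} {out.3} {y1.1} {y1.2, y3.1, y3.2} {y1.3} {y2.1} {y2.2} {y2.3} {y3.3} (out.j = stage outer ports)


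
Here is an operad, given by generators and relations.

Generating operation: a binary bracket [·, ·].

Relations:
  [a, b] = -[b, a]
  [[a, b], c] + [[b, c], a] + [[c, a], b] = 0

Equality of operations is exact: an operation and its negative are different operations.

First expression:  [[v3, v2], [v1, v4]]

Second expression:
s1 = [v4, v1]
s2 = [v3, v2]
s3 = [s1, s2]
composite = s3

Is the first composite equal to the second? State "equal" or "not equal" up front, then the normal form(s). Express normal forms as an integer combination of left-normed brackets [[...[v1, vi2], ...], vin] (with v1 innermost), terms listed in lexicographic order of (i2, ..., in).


equal; the common form is [[[v1, v4], v2], v3] - [[[v1, v4], v3], v2]

The first expression, normalized: [[[v1, v4], v2], v3] - [[[v1, v4], v3], v2]
The second expression, normalized: [[[v1, v4], v2], v3] - [[[v1, v4], v3], v2]
One common form — equal.


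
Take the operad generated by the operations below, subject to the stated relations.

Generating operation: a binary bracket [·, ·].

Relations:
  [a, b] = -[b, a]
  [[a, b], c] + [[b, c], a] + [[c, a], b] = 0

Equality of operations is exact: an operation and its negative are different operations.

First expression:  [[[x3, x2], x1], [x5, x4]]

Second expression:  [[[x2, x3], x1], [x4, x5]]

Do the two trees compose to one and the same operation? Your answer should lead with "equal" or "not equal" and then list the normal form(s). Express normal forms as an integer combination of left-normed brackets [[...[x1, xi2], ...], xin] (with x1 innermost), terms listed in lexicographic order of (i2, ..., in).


The first expression, normalized: -[[[[x1, x2], x3], x4], x5] + [[[[x1, x2], x3], x5], x4] + [[[[x1, x3], x2], x4], x5] - [[[[x1, x3], x2], x5], x4]
The second expression, normalized: -[[[[x1, x2], x3], x4], x5] + [[[[x1, x2], x3], x5], x4] + [[[[x1, x3], x2], x4], x5] - [[[[x1, x3], x2], x5], x4]
The normal forms match — equal.

equal; the common form is -[[[[x1, x2], x3], x4], x5] + [[[[x1, x2], x3], x5], x4] + [[[[x1, x3], x2], x4], x5] - [[[[x1, x3], x2], x5], x4]


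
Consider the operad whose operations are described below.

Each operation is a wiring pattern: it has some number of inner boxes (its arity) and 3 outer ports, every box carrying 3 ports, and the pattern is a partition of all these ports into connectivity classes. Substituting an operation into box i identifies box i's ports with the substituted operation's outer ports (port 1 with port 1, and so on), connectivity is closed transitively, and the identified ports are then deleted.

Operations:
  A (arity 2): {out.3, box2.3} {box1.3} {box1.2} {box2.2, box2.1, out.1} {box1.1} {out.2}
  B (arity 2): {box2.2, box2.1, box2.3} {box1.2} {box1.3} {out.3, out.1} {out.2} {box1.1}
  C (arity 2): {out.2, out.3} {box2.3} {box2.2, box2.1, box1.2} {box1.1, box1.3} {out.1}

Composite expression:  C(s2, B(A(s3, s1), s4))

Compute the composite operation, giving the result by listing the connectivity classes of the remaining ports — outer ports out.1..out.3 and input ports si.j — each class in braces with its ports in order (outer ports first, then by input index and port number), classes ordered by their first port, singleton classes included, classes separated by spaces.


{out.1} {out.2, out.3} {s1.1, s1.2} {s1.3} {s2.1, s2.3} {s2.2} {s3.1} {s3.2} {s3.3} {s4.1, s4.2, s4.3}

Two ports join when wires chain via C-identified ports.
A over (s3, s1) gives {out.1, s1.1, s1.2} {out.2} {out.3, s1.3} {s3.1} {s3.2} {s3.3}, out.j being that stage's outer ports
B over (s3, s1, s4) gives {out.1, out.3} {out.2} {s1.1, s1.2} {s1.3} {s3.1} {s3.2} {s3.3} {s4.1, s4.2, s4.3}, out.j being that stage's outer ports
C over (s2, s3, s1, s4) gives {out.1} {out.2, out.3} {s1.1, s1.2} {s1.3} {s2.1, s2.3} {s2.2} {s3.1} {s3.2} {s3.3} {s4.1, s4.2, s4.3}, out.j being that stage's outer ports


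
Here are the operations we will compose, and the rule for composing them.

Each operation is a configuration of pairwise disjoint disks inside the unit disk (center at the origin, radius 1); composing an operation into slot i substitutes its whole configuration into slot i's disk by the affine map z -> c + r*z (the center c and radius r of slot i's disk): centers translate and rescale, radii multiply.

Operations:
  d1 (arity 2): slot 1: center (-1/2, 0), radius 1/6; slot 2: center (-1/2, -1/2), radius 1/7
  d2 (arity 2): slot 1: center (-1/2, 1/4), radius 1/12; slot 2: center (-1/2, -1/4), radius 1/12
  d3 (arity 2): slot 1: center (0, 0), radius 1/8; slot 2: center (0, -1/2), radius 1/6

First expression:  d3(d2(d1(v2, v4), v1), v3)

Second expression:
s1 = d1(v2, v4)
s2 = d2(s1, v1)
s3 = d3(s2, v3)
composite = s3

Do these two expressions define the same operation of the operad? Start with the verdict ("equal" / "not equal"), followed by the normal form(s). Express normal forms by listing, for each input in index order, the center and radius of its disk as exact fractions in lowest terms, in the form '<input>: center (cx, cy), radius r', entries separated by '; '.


equal: each reduces to v1: center (-1/16, -1/32), radius 1/96; v2: center (-13/192, 1/32), radius 1/576; v3: center (0, -1/2), radius 1/6; v4: center (-13/192, 5/192), radius 1/672

The first composite normalizes to v1: center (-1/16, -1/32), radius 1/96; v2: center (-13/192, 1/32), radius 1/576; v3: center (0, -1/2), radius 1/6; v4: center (-13/192, 5/192), radius 1/672
The second composite normalizes to v1: center (-1/16, -1/32), radius 1/96; v2: center (-13/192, 1/32), radius 1/576; v3: center (0, -1/2), radius 1/6; v4: center (-13/192, 5/192), radius 1/672
One common form — equal.
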